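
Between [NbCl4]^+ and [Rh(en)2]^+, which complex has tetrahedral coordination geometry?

For [NbCl4]^+: Summing ligand charges against the +1 overall charge gives an oxidation state of +5 for niobium. Nb sits in group 5, so the d-electron count is 5 − 5 = 0. A d⁰ ion has no crystal-field stabilisation preference between square planar and tetrahedral, so four ligands adopt the sterically favoured tetrahedral geometry. → tetrahedral.
For [Rh(en)2]^+: Ligand charges: ethylenediamine is neutral. With an overall charge of +1 the rhodium centre must be in the +1 oxidation state. Rhodium is a group-9 element; Rh(I) is therefore d⁸. A 4d d⁸ ion has a large crystal-field splitting; square planar leaves the high-energy d_{x²−y²} orbital empty and maximises CFSE. → square planar.

[NbCl4]^+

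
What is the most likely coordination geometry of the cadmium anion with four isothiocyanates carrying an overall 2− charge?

tetrahedral

Ligand charges: each isothiocyanate is −1. With an overall charge of −2 the cadmium centre must be in the +2 oxidation state.
Cadmium is a group-12 element; Cd(II) is therefore d¹⁰.
With 4 monodentate ligands the coordination number is 4.
A d¹⁰ ion has no crystal-field stabilisation preference between square planar and tetrahedral, so four ligands adopt the sterically favoured tetrahedral geometry.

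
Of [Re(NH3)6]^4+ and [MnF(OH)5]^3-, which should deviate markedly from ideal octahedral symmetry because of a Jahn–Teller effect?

[Re(NH3)6]^4+: Ammonia is neutral; balancing the +4 overall charge requires Re(IV). Rhenium is a group-7 element; Re(IV) is therefore d³. The d³ configuration leaves the e_g set evenly filled (or empty) — no strong Jahn–Teller driving force.
[MnF(OH)5]^3-: Summing ligand charges against the −3 overall charge gives an oxidation state of +3 for manganese. Mn sits in group 7, so the d-electron count is 7 − 3 = 4. Fluoride and hydroxide are weak-field ligands for a first-row metal, so the complex is high-spin. The t₂g³e_g¹ (high-spin) configuration has an unevenly filled e_g set; the Jahn–Teller theorem predicts a tetragonal distortion (typically axial elongation) to lift the degeneracy.

[MnF(OH)5]^3-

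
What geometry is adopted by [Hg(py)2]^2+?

linear

Ligand charges: pyridine is neutral. With an overall charge of +2 the mercury centre must be in the +2 oxidation state.
Hg sits in group 12, so the d-electron count is 12 − 2 = 10.
Coordination number: 2.
A d¹⁰ ion with only two ligands adopts a linear arrangement (sp hybridisation; no CFSE preference).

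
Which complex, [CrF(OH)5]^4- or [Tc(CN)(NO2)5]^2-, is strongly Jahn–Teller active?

[CrF(OH)5]^4-

[CrF(OH)5]^4-: Summing ligand charges against the −4 overall charge gives an oxidation state of +2 for chromium. Cr sits in group 6, so the d-electron count is 6 − 2 = 4. Fluoride and hydroxide are weak-field ligands for a first-row metal, so the complex is high-spin. The t₂g³e_g¹ (high-spin) configuration has an unevenly filled e_g set; the Jahn–Teller theorem predicts a tetragonal distortion (typically axial elongation) to lift the degeneracy.
[Tc(CN)(NO2)5]^2-: Summing ligand charges against the −2 overall charge gives an oxidation state of +4 for technetium. Tc sits in group 7, so the d-electron count is 7 − 4 = 3. The d³ configuration leaves the e_g set evenly filled (or empty) — no strong Jahn–Teller driving force.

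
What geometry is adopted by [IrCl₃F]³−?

Summing ligand charges against the −3 overall charge gives an oxidation state of +1 for iridium.
Iridium is a group-9 element; Ir(I) is therefore d⁸.
With 4 monodentate ligands the coordination number is 4.
A 5d d⁸ ion has a large crystal-field splitting; square planar leaves the high-energy d_{x²−y²} orbital empty and maximises CFSE.

square planar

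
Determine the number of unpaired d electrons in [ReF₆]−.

2 unpaired electrons

Each fluoride is −1; balancing the −1 overall charge requires Re(V).
Rhenium is a group-7 element; Re(V) is therefore d².
In an octahedral field the d² configuration is t₂g²e_g⁰ (only one arrangement possible), giving 2 unpaired electrons.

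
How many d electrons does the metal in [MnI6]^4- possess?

d5

Ligand charges: each iodide is −1. With an overall charge of −4 the manganese centre must be in the +2 oxidation state.
Mn sits in group 7, so the d-electron count is 7 − 2 = 5.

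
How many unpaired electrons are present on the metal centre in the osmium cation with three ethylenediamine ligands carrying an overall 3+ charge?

Ligand charges: ethylenediamine is neutral. With an overall charge of +3 the osmium centre must be in the +3 oxidation state.
Osmium is a group-8 element; Os(III) is therefore d⁵.
Counting donor atoms: 3×ethylenediamine (bidentate) → 6 donors. Coordination number = 6.
The spin state decides the count: a 5d ion has a large Δₒ and is invariably low-spin.
An octahedral low-spin d⁵ ion is t₂g⁵e_g⁰, giving 1 unpaired electron.

1 unpaired electron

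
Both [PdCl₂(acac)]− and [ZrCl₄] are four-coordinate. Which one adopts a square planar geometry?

[PdCl₂(acac)]−

For [PdCl₂(acac)]−: Summing ligand charges against the −1 overall charge gives an oxidation state of +2 for palladium. Group 10 minus oxidation state 2 gives a d⁸ configuration. A 4d d⁸ ion has a large crystal-field splitting; square planar leaves the high-energy d_{x²−y²} orbital empty and maximises CFSE. → square planar.
For [ZrCl₄]: Ligand charges: each chloride is −1. With an overall charge of 0 the zirconium centre must be in the +4 oxidation state. Group 4 minus oxidation state 4 gives a d⁰ configuration. A d⁰ ion has no crystal-field stabilisation preference between square planar and tetrahedral, so four ligands adopt the sterically favoured tetrahedral geometry. → tetrahedral.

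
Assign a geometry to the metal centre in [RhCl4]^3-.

Summing ligand charges against the −3 overall charge gives an oxidation state of +1 for rhodium.
Group 9 minus oxidation state 1 gives a d⁸ configuration.
With 4 monodentate ligands the coordination number is 4.
A 4d d⁸ ion has a large crystal-field splitting; square planar leaves the high-energy d_{x²−y²} orbital empty and maximises CFSE.

square planar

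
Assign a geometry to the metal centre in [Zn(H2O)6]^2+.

Water is neutral; balancing the +2 overall charge requires Zn(II).
Zinc is a group-12 element; Zn(II) is therefore d¹⁰.
With 6 monodentate ligands the coordination number is 6.
Six donors around a single metal centre give an octahedral coordination sphere.

octahedral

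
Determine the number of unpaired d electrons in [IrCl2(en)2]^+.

Ligand charges: each chloride is −1; ethylenediamine is neutral. With an overall charge of +1 the iridium centre must be in the +3 oxidation state.
Ir sits in group 9, so the d-electron count is 9 − 3 = 6.
Counting donor atoms: 2×chloride (monodentate) → 2 donors; 2×ethylenediamine (bidentate) → 4 donors. Coordination number = 6.
The spin state decides the count: a 5d ion has a large Δₒ and is invariably low-spin.
An octahedral low-spin d⁶ ion is t₂g⁶e_g⁰, giving 0 unpaired electrons.

0 unpaired electrons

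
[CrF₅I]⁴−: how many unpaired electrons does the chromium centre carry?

Summing ligand charges against the −4 overall charge gives an oxidation state of +2 for chromium.
Cr sits in group 6, so the d-electron count is 6 − 2 = 4.
The spin state decides the count: Fluoride and iodide are weak-field ligands for a first-row metal, so the complex is high-spin.
An octahedral high-spin d⁴ ion is t₂g³e_g¹, giving 4 unpaired electrons.

4 unpaired electrons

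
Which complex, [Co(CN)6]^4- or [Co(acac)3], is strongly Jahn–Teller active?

[Co(CN)6]^4-

[Co(CN)6]^4-: Ligand charges: each cyanide is −1. With an overall charge of −4 the cobalt centre must be in the +2 oxidation state. Group 9 minus oxidation state 2 gives a d⁷ configuration. Cyanide is a strong-field ligand (high in the spectrochemical series) for a first-row metal, so the complex is low-spin. The t₂g⁶e_g¹ (low-spin) configuration has an unevenly filled e_g set; the Jahn–Teller theorem predicts a tetragonal distortion (typically axial elongation) to lift the degeneracy.
[Co(acac)3]: Summing ligand charges against the 0 overall charge gives an oxidation state of +3 for cobalt. Co sits in group 9, so the d-electron count is 9 − 3 = 6. Co(III) has an exceptionally large octahedral splitting and is low-spin with essentially every ligand except fluoride. The d⁶ configuration leaves the e_g set evenly filled (or empty) — no strong Jahn–Teller driving force.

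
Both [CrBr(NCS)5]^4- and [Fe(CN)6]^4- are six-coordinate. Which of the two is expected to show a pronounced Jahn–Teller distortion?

[CrBr(NCS)5]^4-

[CrBr(NCS)5]^4-: Summing ligand charges against the −4 overall charge gives an oxidation state of +2 for chromium. Group 6 minus oxidation state 2 gives a d⁴ configuration. Bromide and isothiocyanate are weak-field ligands for a first-row metal, so the complex is high-spin. The t₂g³e_g¹ (high-spin) configuration has an unevenly filled e_g set; the Jahn–Teller theorem predicts a tetragonal distortion (typically axial elongation) to lift the degeneracy.
[Fe(CN)6]^4-: Each cyanide is −1; balancing the −4 overall charge requires Fe(II). Fe sits in group 8, so the d-electron count is 8 − 2 = 6. Cyanide is a strong-field ligand (high in the spectrochemical series) for a first-row metal, so the complex is low-spin. The d⁶ configuration leaves the e_g set evenly filled (or empty) — no strong Jahn–Teller driving force.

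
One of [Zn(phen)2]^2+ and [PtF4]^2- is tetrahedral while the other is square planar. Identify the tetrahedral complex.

For [Zn(phen)2]^2+: Ligand charges: 1,10-phenanthroline is neutral. With an overall charge of +2 the zinc centre must be in the +2 oxidation state. Group 12 minus oxidation state 2 gives a d¹⁰ configuration. A d¹⁰ ion has no crystal-field stabilisation preference between square planar and tetrahedral, so four ligands adopt the sterically favoured tetrahedral geometry. → tetrahedral.
For [PtF4]^2-: Summing ligand charges against the −2 overall charge gives an oxidation state of +2 for platinum. Group 10 minus oxidation state 2 gives a d⁸ configuration. A 5d d⁸ ion has a large crystal-field splitting; square planar leaves the high-energy d_{x²−y²} orbital empty and maximises CFSE. → square planar.

[Zn(phen)2]^2+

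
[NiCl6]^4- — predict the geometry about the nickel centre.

Each chloride is −1; balancing the −4 overall charge requires Ni(II).
Group 10 minus oxidation state 2 gives a d⁸ configuration.
Coordination number: 6.
Six donors around a single metal centre give an octahedral coordination sphere.

octahedral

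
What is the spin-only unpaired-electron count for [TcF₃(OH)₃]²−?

Ligand charges: each fluoride is −1; each hydroxide is −1. With an overall charge of −2 the technetium centre must be in the +4 oxidation state.
Tc sits in group 7, so the d-electron count is 7 − 4 = 3.
In an octahedral field the d³ configuration is t₂g³e_g⁰ (only one arrangement possible), giving 3 unpaired electrons.

3 unpaired electrons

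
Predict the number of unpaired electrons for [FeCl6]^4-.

4 unpaired electrons

Ligand charges: each chloride is −1. With an overall charge of −4 the iron centre must be in the +2 oxidation state.
Iron is a group-8 element; Fe(II) is therefore d⁶.
The spin state decides the count: Chloride is a weak-field ligand for a first-row metal, so the complex is high-spin.
An octahedral high-spin d⁶ ion is t₂g⁴e_g², giving 4 unpaired electrons.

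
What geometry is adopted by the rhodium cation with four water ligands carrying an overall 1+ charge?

Summing ligand charges against the +1 overall charge gives an oxidation state of +1 for rhodium.
Rh sits in group 9, so the d-electron count is 9 − 1 = 8.
With 4 monodentate ligands the coordination number is 4.
A 4d d⁸ ion has a large crystal-field splitting; square planar leaves the high-energy d_{x²−y²} orbital empty and maximises CFSE.

square planar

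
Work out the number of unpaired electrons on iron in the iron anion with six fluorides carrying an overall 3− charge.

Summing ligand charges against the −3 overall charge gives an oxidation state of +3 for iron.
Iron is a group-8 element; Fe(III) is therefore d⁵.
The spin state decides the count: Fluoride is a weak-field ligand for a first-row metal, so the complex is high-spin.
An octahedral high-spin d⁵ ion is t₂g³e_g², giving 5 unpaired electrons.

5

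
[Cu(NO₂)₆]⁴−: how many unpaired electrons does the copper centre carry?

1 unpaired electron

Each nitro (N-bound nitrite) is −1; balancing the −4 overall charge requires Cu(II).
Group 11 minus oxidation state 2 gives a d⁹ configuration.
In an octahedral field the d⁹ configuration is t₂g⁶e_g³ (only one arrangement possible), giving 1 unpaired electron.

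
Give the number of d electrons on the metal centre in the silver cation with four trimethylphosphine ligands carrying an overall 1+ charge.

d¹⁰

Summing ligand charges against the +1 overall charge gives an oxidation state of +1 for silver.
Ag sits in group 11, so the d-electron count is 11 − 1 = 10.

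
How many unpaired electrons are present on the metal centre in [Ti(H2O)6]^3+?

1

Ligand charges: water is neutral. With an overall charge of +3 the titanium centre must be in the +3 oxidation state.
Titanium is a group-4 element; Ti(III) is therefore d¹.
In an octahedral field the d¹ configuration is t₂g¹e_g⁰ (only one arrangement possible), giving 1 unpaired electron.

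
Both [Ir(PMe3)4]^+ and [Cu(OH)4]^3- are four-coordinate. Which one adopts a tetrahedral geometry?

[Cu(OH)4]^3-

For [Ir(PMe3)4]^+: Summing ligand charges against the +1 overall charge gives an oxidation state of +1 for iridium. Ir sits in group 9, so the d-electron count is 9 − 1 = 8. A 5d d⁸ ion has a large crystal-field splitting; square planar leaves the high-energy d_{x²−y²} orbital empty and maximises CFSE. → square planar.
For [Cu(OH)4]^3-: Ligand charges: each hydroxide is −1. With an overall charge of −3 the copper centre must be in the +1 oxidation state. Cu sits in group 11, so the d-electron count is 11 − 1 = 10. A d¹⁰ ion has no crystal-field stabilisation preference between square planar and tetrahedral, so four ligands adopt the sterically favoured tetrahedral geometry. → tetrahedral.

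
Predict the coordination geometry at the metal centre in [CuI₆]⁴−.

octahedral

Each iodide is −1; balancing the −4 overall charge requires Cu(II).
Copper is a group-11 element; Cu(II) is therefore d⁹.
Coordination number: 6.
Six donors around a single metal centre give an octahedral coordination sphere.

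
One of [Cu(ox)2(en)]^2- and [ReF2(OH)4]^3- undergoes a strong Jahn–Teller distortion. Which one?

[Cu(ox)2(en)]^2-

[Cu(ox)2(en)]^2-: Each oxalate is −2; ethylenediamine is neutral; balancing the −2 overall charge requires Cu(II). Group 11 minus oxidation state 2 gives a d⁹ configuration. The t₂g⁶e_g³ configuration has an unevenly filled e_g set; the Jahn–Teller theorem predicts a tetragonal distortion (typically axial elongation) to lift the degeneracy.
[ReF2(OH)4]^3-: Summing ligand charges against the −3 overall charge gives an oxidation state of +3 for rhenium. Group 7 minus oxidation state 3 gives a d⁴ configuration. A 5d ion has a large Δₒ and is invariably low-spin. The d⁴ configuration leaves the e_g set evenly filled (or empty) — no strong Jahn–Teller driving force.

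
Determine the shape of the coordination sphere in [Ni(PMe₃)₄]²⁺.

square planar

Trimethylphosphine is neutral; balancing the +2 overall charge requires Ni(II).
Group 10 minus oxidation state 2 gives a d⁸ configuration.
Coordination number: 4.
Trimethylphosphine is a strong-field ligand (high in the spectrochemical series).
A 3d d⁸ ion with strong-field ligands gains enough CFSE to favour square planar over tetrahedral.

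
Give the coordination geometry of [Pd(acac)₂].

square planar

Ligand charges: each acetylacetonate is −1. With an overall charge of 0 the palladium centre must be in the +2 oxidation state.
Palladium is a group-10 element; Pd(II) is therefore d⁸.
Counting donor atoms: 2×acetylacetonate (bidentate) → 4 donors. Coordination number = 4.
A 4d d⁸ ion has a large crystal-field splitting; square planar leaves the high-energy d_{x²−y²} orbital empty and maximises CFSE.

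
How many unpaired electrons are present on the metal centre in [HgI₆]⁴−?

Summing ligand charges against the −4 overall charge gives an oxidation state of +2 for mercury.
Mercury is a group-12 element; Hg(II) is therefore d¹⁰.
In an octahedral field the d¹⁰ configuration is t₂g⁶e_g⁴, giving 0 unpaired electrons.

0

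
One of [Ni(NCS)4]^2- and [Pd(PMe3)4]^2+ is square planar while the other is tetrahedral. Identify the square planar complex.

For [Ni(NCS)4]^2-: Ligand charges: each isothiocyanate is −1. With an overall charge of −2 the nickel centre must be in the +2 oxidation state. Group 10 minus oxidation state 2 gives a d⁸ configuration. Isothiocyanate is a weak-field ligand. With weak-field ligands the CFSE gain from square planar is small, so a 3d d⁸ ion takes the sterically preferred tetrahedral geometry. → tetrahedral.
For [Pd(PMe3)4]^2+: Trimethylphosphine is neutral; balancing the +2 overall charge requires Pd(II). Pd sits in group 10, so the d-electron count is 10 − 2 = 8. A 4d d⁸ ion has a large crystal-field splitting; square planar leaves the high-energy d_{x²−y²} orbital empty and maximises CFSE. → square planar.

[Pd(PMe3)4]^2+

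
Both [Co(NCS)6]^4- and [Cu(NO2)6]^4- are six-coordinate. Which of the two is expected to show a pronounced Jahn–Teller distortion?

[Co(NCS)6]^4-: Summing ligand charges against the −4 overall charge gives an oxidation state of +2 for cobalt. Co sits in group 9, so the d-electron count is 9 − 2 = 7. Isothiocyanate is a weak-field ligand for a first-row metal, so the complex is high-spin. The d⁷ configuration leaves the e_g set evenly filled (or empty) — no strong Jahn–Teller driving force.
[Cu(NO2)6]^4-: Summing ligand charges against the −4 overall charge gives an oxidation state of +2 for copper. Group 11 minus oxidation state 2 gives a d⁹ configuration. The t₂g⁶e_g³ configuration has an unevenly filled e_g set; the Jahn–Teller theorem predicts a tetragonal distortion (typically axial elongation) to lift the degeneracy.

[Cu(NO2)6]^4-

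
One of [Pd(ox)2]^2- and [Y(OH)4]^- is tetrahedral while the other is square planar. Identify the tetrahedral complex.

For [Pd(ox)2]^2-: Summing ligand charges against the −2 overall charge gives an oxidation state of +2 for palladium. Group 10 minus oxidation state 2 gives a d⁸ configuration. A 4d d⁸ ion has a large crystal-field splitting; square planar leaves the high-energy d_{x²−y²} orbital empty and maximises CFSE. → square planar.
For [Y(OH)4]^-: Ligand charges: each hydroxide is −1. With an overall charge of −1 the yttrium centre must be in the +3 oxidation state. Yttrium is a group-3 element; Y(III) is therefore d⁰. A d⁰ ion has no crystal-field stabilisation preference between square planar and tetrahedral, so four ligands adopt the sterically favoured tetrahedral geometry. → tetrahedral.

[Y(OH)4]^-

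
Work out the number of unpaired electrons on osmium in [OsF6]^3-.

Summing ligand charges against the −3 overall charge gives an oxidation state of +3 for osmium.
Osmium is a group-8 element; Os(III) is therefore d⁵.
The spin state decides the count: a 5d ion has a large Δₒ and is invariably low-spin.
An octahedral low-spin d⁵ ion is t₂g⁵e_g⁰, giving 1 unpaired electron.

1 unpaired electron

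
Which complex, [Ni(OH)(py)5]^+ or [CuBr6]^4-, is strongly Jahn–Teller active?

[CuBr6]^4-

[Ni(OH)(py)5]^+: Each hydroxide is −1; pyridine is neutral; balancing the +1 overall charge requires Ni(II). Nickel is a group-10 element; Ni(II) is therefore d⁸. The d⁸ configuration leaves the e_g set evenly filled (or empty) — no strong Jahn–Teller driving force.
[CuBr6]^4-: Ligand charges: each bromide is −1. With an overall charge of −4 the copper centre must be in the +2 oxidation state. Cu sits in group 11, so the d-electron count is 11 − 2 = 9. The t₂g⁶e_g³ configuration has an unevenly filled e_g set; the Jahn–Teller theorem predicts a tetragonal distortion (typically axial elongation) to lift the degeneracy.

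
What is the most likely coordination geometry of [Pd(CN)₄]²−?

Summing ligand charges against the −2 overall charge gives an oxidation state of +2 for palladium.
Palladium is a group-10 element; Pd(II) is therefore d⁸.
Coordination number: 4.
A 4d d⁸ ion has a large crystal-field splitting; square planar leaves the high-energy d_{x²−y²} orbital empty and maximises CFSE.

square planar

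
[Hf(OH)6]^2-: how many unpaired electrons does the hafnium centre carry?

0

Ligand charges: each hydroxide is −1. With an overall charge of −2 the hafnium centre must be in the +4 oxidation state.
Hafnium is a group-4 element; Hf(IV) is therefore d⁰.
In an octahedral field the d⁰ configuration is t₂g⁰e_g⁰, giving 0 unpaired electrons.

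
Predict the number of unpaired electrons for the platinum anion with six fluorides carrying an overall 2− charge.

Summing ligand charges against the −2 overall charge gives an oxidation state of +4 for platinum.
Group 10 minus oxidation state 4 gives a d⁶ configuration.
The spin state decides the count: a 5d ion has a large Δₒ and is invariably low-spin.
An octahedral low-spin d⁶ ion is t₂g⁶e_g⁰, giving 0 unpaired electrons.

0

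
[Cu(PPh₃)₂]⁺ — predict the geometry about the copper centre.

linear

Summing ligand charges against the +1 overall charge gives an oxidation state of +1 for copper.
Group 11 minus oxidation state 1 gives a d¹⁰ configuration.
With 2 monodentate ligands the coordination number is 2.
A d¹⁰ ion with only two ligands adopts a linear arrangement (sp hybridisation; no CFSE preference).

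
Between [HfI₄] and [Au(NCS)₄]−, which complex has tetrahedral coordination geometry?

[HfI₄]

For [HfI₄]: Summing ligand charges against the 0 overall charge gives an oxidation state of +4 for hafnium. Group 4 minus oxidation state 4 gives a d⁰ configuration. A d⁰ ion has no crystal-field stabilisation preference between square planar and tetrahedral, so four ligands adopt the sterically favoured tetrahedral geometry. → tetrahedral.
For [Au(NCS)₄]−: Summing ligand charges against the −1 overall charge gives an oxidation state of +3 for gold. Group 11 minus oxidation state 3 gives a d⁸ configuration. A 5d d⁸ ion has a large crystal-field splitting; square planar leaves the high-energy d_{x²−y²} orbital empty and maximises CFSE. → square planar.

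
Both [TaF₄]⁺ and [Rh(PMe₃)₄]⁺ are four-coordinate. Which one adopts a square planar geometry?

[Rh(PMe₃)₄]⁺

For [TaF₄]⁺: Ligand charges: each fluoride is −1. With an overall charge of +1 the tantalum centre must be in the +5 oxidation state. Group 5 minus oxidation state 5 gives a d⁰ configuration. A d⁰ ion has no crystal-field stabilisation preference between square planar and tetrahedral, so four ligands adopt the sterically favoured tetrahedral geometry. → tetrahedral.
For [Rh(PMe₃)₄]⁺: Ligand charges: trimethylphosphine is neutral. With an overall charge of +1 the rhodium centre must be in the +1 oxidation state. Rhodium is a group-9 element; Rh(I) is therefore d⁸. A 4d d⁸ ion has a large crystal-field splitting; square planar leaves the high-energy d_{x²−y²} orbital empty and maximises CFSE. → square planar.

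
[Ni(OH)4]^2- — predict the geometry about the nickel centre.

tetrahedral

Ligand charges: each hydroxide is −1. With an overall charge of −2 the nickel centre must be in the +2 oxidation state.
Nickel is a group-10 element; Ni(II) is therefore d⁸.
Coordination number: 4.
Hydroxide is a weak-field ligand.
With weak-field ligands the CFSE gain from square planar is small, so a 3d d⁸ ion takes the sterically preferred tetrahedral geometry.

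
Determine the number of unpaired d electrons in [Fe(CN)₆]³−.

1

Each cyanide is −1; balancing the −3 overall charge requires Fe(III).
Fe sits in group 8, so the d-electron count is 8 − 3 = 5.
The spin state decides the count: Cyanide is a strong-field ligand (high in the spectrochemical series) for a first-row metal, so the complex is low-spin.
An octahedral low-spin d⁵ ion is t₂g⁵e_g⁰, giving 1 unpaired electron.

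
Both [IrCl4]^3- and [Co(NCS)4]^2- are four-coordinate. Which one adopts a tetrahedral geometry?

For [IrCl4]^3-: Summing ligand charges against the −3 overall charge gives an oxidation state of +1 for iridium. Group 9 minus oxidation state 1 gives a d⁸ configuration. A 5d d⁸ ion has a large crystal-field splitting; square planar leaves the high-energy d_{x²−y²} orbital empty and maximises CFSE. → square planar.
For [Co(NCS)4]^2-: Summing ligand charges against the −2 overall charge gives an oxidation state of +2 for cobalt. Co sits in group 9, so the d-electron count is 9 − 2 = 7. For a high-spin 3d d⁷ ion with weak-field ligands the small Δₜ gives little square-planar CFSE advantage, so four ligands adopt the sterically favoured tetrahedral geometry. → tetrahedral.

[Co(NCS)4]^2-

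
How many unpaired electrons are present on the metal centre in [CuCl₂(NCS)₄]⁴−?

Each chloride is −1; each isothiocyanate is −1; balancing the −4 overall charge requires Cu(II).
Group 11 minus oxidation state 2 gives a d⁹ configuration.
In an octahedral field the d⁹ configuration is t₂g⁶e_g³ (only one arrangement possible), giving 1 unpaired electron.

1 unpaired electron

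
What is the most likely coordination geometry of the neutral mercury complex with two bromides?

Summing ligand charges against the 0 overall charge gives an oxidation state of +2 for mercury.
Hg sits in group 12, so the d-electron count is 12 − 2 = 10.
Coordination number: 2.
A d¹⁰ ion with only two ligands adopts a linear arrangement (sp hybridisation; no CFSE preference).

linear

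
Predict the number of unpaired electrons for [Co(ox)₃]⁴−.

Ligand charges: each oxalate is −2. With an overall charge of −4 the cobalt centre must be in the +2 oxidation state.
Cobalt is a group-9 element; Co(II) is therefore d⁷.
Counting donor atoms: 3×oxalate (bidentate) → 6 donors. Coordination number = 6.
The spin state decides the count: Oxalate is a weak-field ligand for a first-row metal, so the complex is high-spin.
An octahedral high-spin d⁷ ion is t₂g⁵e_g², giving 3 unpaired electrons.

3 unpaired electrons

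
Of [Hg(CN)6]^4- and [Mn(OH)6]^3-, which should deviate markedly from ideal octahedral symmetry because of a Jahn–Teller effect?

[Hg(CN)6]^4-: Summing ligand charges against the −4 overall charge gives an oxidation state of +2 for mercury. Mercury is a group-12 element; Hg(II) is therefore d¹⁰. The d¹⁰ configuration leaves the e_g set evenly filled (or empty) — no strong Jahn–Teller driving force.
[Mn(OH)6]^3-: Each hydroxide is −1; balancing the −3 overall charge requires Mn(III). Manganese is a group-7 element; Mn(III) is therefore d⁴. Hydroxide is a weak-field ligand for a first-row metal, so the complex is high-spin. The t₂g³e_g¹ (high-spin) configuration has an unevenly filled e_g set; the Jahn–Teller theorem predicts a tetragonal distortion (typically axial elongation) to lift the degeneracy.

[Mn(OH)6]^3-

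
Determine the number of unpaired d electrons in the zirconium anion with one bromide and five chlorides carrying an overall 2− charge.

Summing ligand charges against the −2 overall charge gives an oxidation state of +4 for zirconium.
Zr sits in group 4, so the d-electron count is 4 − 4 = 0.
In an octahedral field the d⁰ configuration is t₂g⁰e_g⁰, giving 0 unpaired electrons.

0 unpaired electrons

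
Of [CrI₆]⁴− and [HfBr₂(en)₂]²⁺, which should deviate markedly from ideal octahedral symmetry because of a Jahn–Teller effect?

[CrI₆]⁴−: Summing ligand charges against the −4 overall charge gives an oxidation state of +2 for chromium. Chromium is a group-6 element; Cr(II) is therefore d⁴. Iodide is a weak-field ligand for a first-row metal, so the complex is high-spin. The t₂g³e_g¹ (high-spin) configuration has an unevenly filled e_g set; the Jahn–Teller theorem predicts a tetragonal distortion (typically axial elongation) to lift the degeneracy.
[HfBr₂(en)₂]²⁺: Summing ligand charges against the +2 overall charge gives an oxidation state of +4 for hafnium. Hafnium is a group-4 element; Hf(IV) is therefore d⁰. The d⁰ configuration leaves the e_g set evenly filled (or empty) — no strong Jahn–Teller driving force.

[CrI₆]⁴−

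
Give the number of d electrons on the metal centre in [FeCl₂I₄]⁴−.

Ligand charges: each chloride is −1; each iodide is −1. With an overall charge of −4 the iron centre must be in the +2 oxidation state.
Iron is a group-8 element; Fe(II) is therefore d⁶.

d⁶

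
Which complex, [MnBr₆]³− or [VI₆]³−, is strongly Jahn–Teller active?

[MnBr₆]³−: Summing ligand charges against the −3 overall charge gives an oxidation state of +3 for manganese. Manganese is a group-7 element; Mn(III) is therefore d⁴. Bromide is a weak-field ligand for a first-row metal, so the complex is high-spin. The t₂g³e_g¹ (high-spin) configuration has an unevenly filled e_g set; the Jahn–Teller theorem predicts a tetragonal distortion (typically axial elongation) to lift the degeneracy.
[VI₆]³−: Ligand charges: each iodide is −1. With an overall charge of −3 the vanadium centre must be in the +3 oxidation state. Group 5 minus oxidation state 3 gives a d² configuration. The d² configuration leaves the e_g set evenly filled (or empty) — no strong Jahn–Teller driving force.

[MnBr₆]³−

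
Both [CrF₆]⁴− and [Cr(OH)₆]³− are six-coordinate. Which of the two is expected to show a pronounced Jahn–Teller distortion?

[CrF₆]⁴−: Each fluoride is −1; balancing the −4 overall charge requires Cr(II). Cr sits in group 6, so the d-electron count is 6 − 2 = 4. Fluoride is a weak-field ligand for a first-row metal, so the complex is high-spin. The t₂g³e_g¹ (high-spin) configuration has an unevenly filled e_g set; the Jahn–Teller theorem predicts a tetragonal distortion (typically axial elongation) to lift the degeneracy.
[Cr(OH)₆]³−: Summing ligand charges against the −3 overall charge gives an oxidation state of +3 for chromium. Cr sits in group 6, so the d-electron count is 6 − 3 = 3. The d³ configuration leaves the e_g set evenly filled (or empty) — no strong Jahn–Teller driving force.

[CrF₆]⁴−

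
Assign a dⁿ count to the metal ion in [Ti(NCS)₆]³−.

Summing ligand charges against the −3 overall charge gives an oxidation state of +3 for titanium.
Ti sits in group 4, so the d-electron count is 4 − 3 = 1.

d¹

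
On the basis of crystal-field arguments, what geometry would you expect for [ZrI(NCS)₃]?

Each iodide is −1; each isothiocyanate is −1; balancing the 0 overall charge requires Zr(IV).
Zr sits in group 4, so the d-electron count is 4 − 4 = 0.
With 4 monodentate ligands the coordination number is 4.
A d⁰ ion has no crystal-field stabilisation preference between square planar and tetrahedral, so four ligands adopt the sterically favoured tetrahedral geometry.

tetrahedral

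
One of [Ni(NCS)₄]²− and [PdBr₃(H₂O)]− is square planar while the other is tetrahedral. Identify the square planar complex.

[PdBr₃(H₂O)]−

For [Ni(NCS)₄]²−: Each isothiocyanate is −1; balancing the −2 overall charge requires Ni(II). Group 10 minus oxidation state 2 gives a d⁸ configuration. Isothiocyanate is a weak-field ligand. With weak-field ligands the CFSE gain from square planar is small, so a 3d d⁸ ion takes the sterically preferred tetrahedral geometry. → tetrahedral.
For [PdBr₃(H₂O)]−: Each bromide is −1; water is neutral; balancing the −1 overall charge requires Pd(II). Palladium is a group-10 element; Pd(II) is therefore d⁸. A 4d d⁸ ion has a large crystal-field splitting; square planar leaves the high-energy d_{x²−y²} orbital empty and maximises CFSE. → square planar.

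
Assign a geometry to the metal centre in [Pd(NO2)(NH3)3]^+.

Ligand charges: each nitro (N-bound nitrite) is −1; ammonia is neutral. With an overall charge of +1 the palladium centre must be in the +2 oxidation state.
Palladium is a group-10 element; Pd(II) is therefore d⁸.
With 4 monodentate ligands the coordination number is 4.
A 4d d⁸ ion has a large crystal-field splitting; square planar leaves the high-energy d_{x²−y²} orbital empty and maximises CFSE.

square planar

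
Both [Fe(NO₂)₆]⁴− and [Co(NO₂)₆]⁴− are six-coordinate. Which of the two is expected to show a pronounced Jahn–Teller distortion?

[Co(NO₂)₆]⁴−

[Fe(NO₂)₆]⁴−: Each nitro (N-bound nitrite) is −1; balancing the −4 overall charge requires Fe(II). Group 8 minus oxidation state 2 gives a d⁶ configuration. Nitro (N-bound nitrite) is a strong-field ligand (high in the spectrochemical series) for a first-row metal, so the complex is low-spin. The d⁶ configuration leaves the e_g set evenly filled (or empty) — no strong Jahn–Teller driving force.
[Co(NO₂)₆]⁴−: Ligand charges: each nitro (N-bound nitrite) is −1. With an overall charge of −4 the cobalt centre must be in the +2 oxidation state. Group 9 minus oxidation state 2 gives a d⁷ configuration. Nitro (N-bound nitrite) is a strong-field ligand (high in the spectrochemical series) for a first-row metal, so the complex is low-spin. The t₂g⁶e_g¹ (low-spin) configuration has an unevenly filled e_g set; the Jahn–Teller theorem predicts a tetragonal distortion (typically axial elongation) to lift the degeneracy.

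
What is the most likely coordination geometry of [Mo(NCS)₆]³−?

octahedral

Summing ligand charges against the −3 overall charge gives an oxidation state of +3 for molybdenum.
Molybdenum is a group-6 element; Mo(III) is therefore d³.
Coordination number: 6.
Six donors around a single metal centre give an octahedral coordination sphere.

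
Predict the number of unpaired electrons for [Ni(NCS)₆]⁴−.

Summing ligand charges against the −4 overall charge gives an oxidation state of +2 for nickel.
Nickel is a group-10 element; Ni(II) is therefore d⁸.
In an octahedral field the d⁸ configuration is t₂g⁶e_g² (only one arrangement possible), giving 2 unpaired electrons.

2 unpaired electrons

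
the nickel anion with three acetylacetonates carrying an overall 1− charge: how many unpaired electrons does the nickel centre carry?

Summing ligand charges against the −1 overall charge gives an oxidation state of +2 for nickel.
Nickel is a group-10 element; Ni(II) is therefore d⁸.
Counting donor atoms: 3×acetylacetonate (bidentate) → 6 donors. Coordination number = 6.
In an octahedral field the d⁸ configuration is t₂g⁶e_g² (only one arrangement possible), giving 2 unpaired electrons.

2 unpaired electrons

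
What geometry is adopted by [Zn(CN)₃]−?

trigonal planar

Summing ligand charges against the −1 overall charge gives an oxidation state of +2 for zinc.
Zinc is a group-12 element; Zn(II) is therefore d¹⁰.
Coordination number: 3.
Three ligands around a d¹⁰ centre minimise repulsion in a trigonal-planar arrangement.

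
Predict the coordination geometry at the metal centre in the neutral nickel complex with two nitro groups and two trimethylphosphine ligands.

square planar

Each nitro (N-bound nitrite) is −1; trimethylphosphine is neutral; balancing the 0 overall charge requires Ni(II).
Group 10 minus oxidation state 2 gives a d⁸ configuration.
With 4 monodentate ligands the coordination number is 4.
Nitro (N-bound nitrite) and trimethylphosphine are strong-field ligands (high in the spectrochemical series).
A 3d d⁸ ion with strong-field ligands gains enough CFSE to favour square planar over tetrahedral.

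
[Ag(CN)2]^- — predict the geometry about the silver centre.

linear

Summing ligand charges against the −1 overall charge gives an oxidation state of +1 for silver.
Silver is a group-11 element; Ag(I) is therefore d¹⁰.
Coordination number: 2.
A d¹⁰ ion with only two ligands adopts a linear arrangement (sp hybridisation; no CFSE preference).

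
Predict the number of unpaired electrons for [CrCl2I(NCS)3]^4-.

4 unpaired electrons

Ligand charges: each chloride is −1; each iodide is −1; each isothiocyanate is −1. With an overall charge of −4 the chromium centre must be in the +2 oxidation state.
Group 6 minus oxidation state 2 gives a d⁴ configuration.
The spin state decides the count: Chloride, iodide, and isothiocyanate are weak-field ligands for a first-row metal, so the complex is high-spin.
An octahedral high-spin d⁴ ion is t₂g³e_g¹, giving 4 unpaired electrons.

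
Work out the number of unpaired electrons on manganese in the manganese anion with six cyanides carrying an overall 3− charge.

Ligand charges: each cyanide is −1. With an overall charge of −3 the manganese centre must be in the +3 oxidation state.
Group 7 minus oxidation state 3 gives a d⁴ configuration.
The spin state decides the count: Cyanide is a strong-field ligand (high in the spectrochemical series) for a first-row metal, so the complex is low-spin.
An octahedral low-spin d⁴ ion is t₂g⁴e_g⁰, giving 2 unpaired electrons.

2 unpaired electrons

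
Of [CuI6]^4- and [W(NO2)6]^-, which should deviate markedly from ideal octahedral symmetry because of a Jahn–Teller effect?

[CuI6]^4-

[CuI6]^4-: Ligand charges: each iodide is −1. With an overall charge of −4 the copper centre must be in the +2 oxidation state. Group 11 minus oxidation state 2 gives a d⁹ configuration. The t₂g⁶e_g³ configuration has an unevenly filled e_g set; the Jahn–Teller theorem predicts a tetragonal distortion (typically axial elongation) to lift the degeneracy.
[W(NO2)6]^-: Each nitro (N-bound nitrite) is −1; balancing the −1 overall charge requires W(V). Group 6 minus oxidation state 5 gives a d¹ configuration. The d¹ configuration leaves the e_g set evenly filled (or empty) — no strong Jahn–Teller driving force.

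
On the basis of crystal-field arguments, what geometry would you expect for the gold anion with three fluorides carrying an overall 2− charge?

trigonal planar

Each fluoride is −1; balancing the −2 overall charge requires Au(I).
Gold is a group-11 element; Au(I) is therefore d¹⁰.
With 3 monodentate ligands the coordination number is 3.
Three ligands around a d¹⁰ centre minimise repulsion in a trigonal-planar arrangement.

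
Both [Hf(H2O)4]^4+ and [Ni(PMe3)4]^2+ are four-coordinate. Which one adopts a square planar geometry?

[Ni(PMe3)4]^2+

For [Hf(H2O)4]^4+: Ligand charges: water is neutral. With an overall charge of +4 the hafnium centre must be in the +4 oxidation state. Hafnium is a group-4 element; Hf(IV) is therefore d⁰. A d⁰ ion has no crystal-field stabilisation preference between square planar and tetrahedral, so four ligands adopt the sterically favoured tetrahedral geometry. → tetrahedral.
For [Ni(PMe3)4]^2+: Summing ligand charges against the +2 overall charge gives an oxidation state of +2 for nickel. Group 10 minus oxidation state 2 gives a d⁸ configuration. Trimethylphosphine is a strong-field ligand (high in the spectrochemical series). A 3d d⁸ ion with strong-field ligands gains enough CFSE to favour square planar over tetrahedral. → square planar.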